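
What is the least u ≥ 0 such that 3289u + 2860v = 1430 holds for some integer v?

gcd(3289, 2860) = 143 (Euclid: 3289 = 1·2860 + 429; 2860 = 6·429 + 286; 429 = 1·286 + 143; 286 = 2·143 + 0), and 143 | 1430.
Extended Euclid: 3289·(7) + 2860·(-8) = 143. Scale by 10: u₀ = 70.
General solution u = u₀ + 20t; reducing mod 20 gives u = 10 (and v = -11).

10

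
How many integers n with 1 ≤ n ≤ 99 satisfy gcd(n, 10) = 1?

40

Prime factors of 10: 2, 5. Count integers ≤ 99 divisible by none of them.
By inclusion–exclusion: 99 − ⌊99/2⌋ − ⌊99/5⌋ + ⌊99/10⌋ = 40.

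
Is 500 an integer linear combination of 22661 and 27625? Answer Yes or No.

No

By Bézout, 22661x + 27625y = 500 has integer solutions iff gcd(22661, 27625) | 500.
Euclid: 27625 = 1·22661 + 4964; 22661 = 4·4964 + 2805; 4964 = 1·2805 + 2159; 2805 = 1·2159 + 646; 2159 = 3·646 + 221; 646 = 2·221 + 204; 221 = 1·204 + 17; 204 = 12·17 + 0. gcd = 17; 500 mod 17 = 7. No.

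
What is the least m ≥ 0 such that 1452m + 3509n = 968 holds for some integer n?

gcd(1452, 3509) = 121 (Euclid: 3509 = 2·1452 + 605; 1452 = 2·605 + 242; 605 = 2·242 + 121; 242 = 2·121 + 0), and 121 | 968.
Extended Euclid: 1452·(-12) + 3509·(5) = 121. Scale by 8: m₀ = -96.
General solution m = m₀ + 29t; reducing mod 29 gives m = 20 (and n = -8).

20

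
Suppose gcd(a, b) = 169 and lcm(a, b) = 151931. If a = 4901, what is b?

a·b = gcd·lcm = 169·151931 = 25676339, so b = 25676339/4901 = 5239.

5239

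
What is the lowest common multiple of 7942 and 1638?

gcd first: 7942 = 4·1638 + 1390; 1638 = 1·1390 + 248; 1390 = 5·248 + 150; 248 = 1·150 + 98; 150 = 1·98 + 52; 98 = 1·52 + 46; 52 = 1·46 + 6; 46 = 7·6 + 4; 6 = 1·4 + 2; 4 = 2·2 + 0 → gcd = 2
lcm = 7942·1638/gcd = 13008996/2 = 6504498

6504498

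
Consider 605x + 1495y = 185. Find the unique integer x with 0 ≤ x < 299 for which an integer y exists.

240

Reduce mod 1495: 605x ≡ 185 (mod 1495). With g = gcd(605, 1495) = 5 dividing 185, divide through: 121x ≡ 37 (mod 299).
Since gcd(121, 299) = 1, x ≡ 37·(121)⁻¹ ≡ 240 (mod 299). Smallest non-negative: 240.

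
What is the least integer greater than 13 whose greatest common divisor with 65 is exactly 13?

26

gcd(t, 65) = 13 forces 13 | t; write t = 13s. Then gcd(13s, 13·5) = 13·gcd(s, 5), so need gcd(s, 5) = 1.
13s > 13 gives s ≥ 2. The least s ≥ 2 coprime to 5 is 2, so t = 13·2 = 26.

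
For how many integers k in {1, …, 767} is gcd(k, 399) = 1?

416

Prime factors of 399: 3, 7, 19. Count integers ≤ 767 divisible by none of them.
By inclusion–exclusion: 767 − ⌊767/3⌋ − ⌊767/7⌋ − ⌊767/19⌋ + ⌊767/21⌋ + ⌊767/57⌋ + ⌊767/133⌋ − ⌊767/399⌋ = 416.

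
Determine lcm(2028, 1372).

695604

2028 = 2² · 3 · 13²; 1372 = 2² · 7³
max exponents: 2² · 3 · 7³ · 13² = 695604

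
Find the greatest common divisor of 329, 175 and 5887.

gcd(329, 175): 329 = 1·175 + 154; 175 = 1·154 + 21; 154 = 7·21 + 7; 21 = 3·7 + 0 → 7
gcd(7, 5887): 5887 = 841·7 + 0 → 7

7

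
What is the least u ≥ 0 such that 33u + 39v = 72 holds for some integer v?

Reduce mod 39: 33u ≡ 72 (mod 39). With g = gcd(33, 39) = 3 dividing 72, divide through: 11u ≡ 24 (mod 13).
Since gcd(11, 13) = 1, u ≡ 24·(11)⁻¹ ≡ 1 (mod 13). Smallest non-negative: 1.

1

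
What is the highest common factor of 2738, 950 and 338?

2738 = 2 · 37²; 950 = 2 · 5² · 19; 338 = 2 · 13²
gcd takes min exponent of each prime: 2 = 2

2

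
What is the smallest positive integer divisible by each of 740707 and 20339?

740707 = 11 · 17² · 233; 20339 = 11 · 43²
max exponents: 11 · 17² · 43² · 233 = 1369567243

1369567243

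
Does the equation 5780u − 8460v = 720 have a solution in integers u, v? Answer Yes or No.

By Bézout, 5780u − 8460v = 720 has integer solutions iff gcd(5780, 8460) | 720.
Euclid: 8460 = 1·5780 + 2680; 5780 = 2·2680 + 420; 2680 = 6·420 + 160; 420 = 2·160 + 100; 160 = 1·100 + 60; 100 = 1·60 + 40; 60 = 1·40 + 20; 40 = 2·20 + 0. gcd = 20; 720 mod 20 = 0. Yes.

Yes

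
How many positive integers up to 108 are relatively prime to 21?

21 = 3·7. Inclusion–exclusion on these primes:
108 − ⌊108/3⌋ − ⌊108/7⌋ + ⌊108/21⌋ = 62

62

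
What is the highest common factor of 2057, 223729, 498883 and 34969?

121

2057 = 11² · 17; 223729 = 11² · 43²; 498883 = 7 · 11² · 19 · 31; 34969 = 11² · 17²
gcd takes min exponent of each prime: 11² = 121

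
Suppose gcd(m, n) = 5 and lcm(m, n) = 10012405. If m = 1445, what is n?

m·n = gcd·lcm = 5·10012405 = 50062025, so n = 50062025/1445 = 34645.

34645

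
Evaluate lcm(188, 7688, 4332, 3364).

lcm(188, 7688) = 188·7688/gcd = 1445344/4 = 361336
lcm(361336, 4332) = 361336·4332/gcd = 1565307552/4 = 391326888
lcm(391326888, 3364) = 391326888·3364/gcd = 1316423651232/4 = 329105912808

329105912808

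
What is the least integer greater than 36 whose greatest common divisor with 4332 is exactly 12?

Multiples of 12 above 36: 12·4, 12·5, … . Need the cofactor coprime to 4332/12 = 361.
Checking s = 4, 5, … the first with gcd(s, 361) = 1 is s = 4, giving 48.

48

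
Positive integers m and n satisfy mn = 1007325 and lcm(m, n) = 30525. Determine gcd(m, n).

gcd·lcm = product, so gcd = 1007325/30525 = 33.

33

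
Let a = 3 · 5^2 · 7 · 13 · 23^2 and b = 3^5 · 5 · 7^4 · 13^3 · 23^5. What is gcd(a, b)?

722085

min exponent per shared prime: 3 · 5 · 7 · 13 · 23^2 = 722085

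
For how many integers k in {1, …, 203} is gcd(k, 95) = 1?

95 = 5·19. Inclusion–exclusion on these primes:
203 − ⌊203/5⌋ − ⌊203/19⌋ + ⌊203/95⌋ = 155

155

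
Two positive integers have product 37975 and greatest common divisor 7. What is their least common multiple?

5425

gcd·lcm = product, so lcm = 37975/7 = 5425.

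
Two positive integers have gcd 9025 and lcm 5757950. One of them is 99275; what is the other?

Using uv = gcd(u,v)·lcm(u,v) = 9025·5757950 = 51965498750, we get v = 51965498750/99275 = 523450.

523450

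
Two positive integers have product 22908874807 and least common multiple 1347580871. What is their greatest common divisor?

17

gcd·lcm = product, so gcd = 22908874807/1347580871 = 17.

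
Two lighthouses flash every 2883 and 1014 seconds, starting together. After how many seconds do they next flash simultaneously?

974454

2883 = 3 · 31²; 1014 = 2 · 3 · 13²
max exponents: 2 · 3 · 13² · 31² = 974454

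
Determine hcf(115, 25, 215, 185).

gcd(115, 25): 115 = 4·25 + 15; 25 = 1·15 + 10; 15 = 1·10 + 5; 10 = 2·5 + 0 → 5
gcd(5, 215): 215 = 43·5 + 0 → 5
gcd(5, 185): 185 = 37·5 + 0 → 5

5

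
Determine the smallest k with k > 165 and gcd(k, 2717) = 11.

176

gcd(k, 2717) = 11 forces 11 | k; write k = 11s. Then gcd(11s, 11·247) = 11·gcd(s, 247), so need gcd(s, 247) = 1.
11s > 165 gives s ≥ 16. The least s ≥ 16 coprime to 247 is 16, so k = 11·16 = 176.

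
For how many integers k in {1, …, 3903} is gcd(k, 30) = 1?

1041

30 = 2·3·5. Inclusion–exclusion on these primes:
3903 − ⌊3903/2⌋ − ⌊3903/3⌋ − ⌊3903/5⌋ + ⌊3903/6⌋ + ⌊3903/10⌋ + ⌊3903/15⌋ − ⌊3903/30⌋ = 1041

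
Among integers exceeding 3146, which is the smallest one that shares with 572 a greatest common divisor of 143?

572 = 143·4. Any k with gcd(k, 572) = 143 is a multiple of 143, say 143s, with s coprime to 4.
Need s > 3146/143, so s ≥ 23. First s ≥ 23 with gcd(s, 4) = 1 is s = 23. Thus k = 143·23 = 3289.

3289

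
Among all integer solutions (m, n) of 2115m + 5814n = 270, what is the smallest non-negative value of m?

Reduce mod 5814: 2115m ≡ 270 (mod 5814). With g = gcd(2115, 5814) = 9 dividing 270, divide through: 235m ≡ 30 (mod 646).
Since gcd(235, 646) = 1, m ≡ 30·(235)⁻¹ ≡ 330 (mod 646). Smallest non-negative: 330.

330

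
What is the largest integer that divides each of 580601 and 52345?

1

Euclid: 580601 = 11·52345 + 4806; 52345 = 10·4806 + 4285; 4806 = 1·4285 + 521; 4285 = 8·521 + 117; 521 = 4·117 + 53; 117 = 2·53 + 11; 53 = 4·11 + 9; 11 = 1·9 + 2; 9 = 4·2 + 1; 2 = 2·1 + 0. Last nonzero remainder: 1.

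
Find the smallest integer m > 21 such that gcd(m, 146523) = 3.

Multiples of 3 above 21: 3·8, 3·9, … . Need the cofactor coprime to 146523/3 = 48841.
Checking s = 8, 9, … the first with gcd(s, 48841) = 1 is s = 8, giving 24.

24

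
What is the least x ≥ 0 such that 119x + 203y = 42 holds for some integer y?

Reduce mod 203: 119x ≡ 42 (mod 203). With g = gcd(119, 203) = 7 dividing 42, divide through: 17x ≡ 6 (mod 29).
Since gcd(17, 29) = 1, x ≡ 6·(17)⁻¹ ≡ 14 (mod 29). Smallest non-negative: 14.

14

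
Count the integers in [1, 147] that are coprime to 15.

78

15 = 3·5. Inclusion–exclusion on these primes:
147 − ⌊147/3⌋ − ⌊147/5⌋ + ⌊147/15⌋ = 78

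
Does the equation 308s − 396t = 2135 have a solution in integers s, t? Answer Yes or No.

No

gcd(308, 396): 396 = 1·308 + 88; 308 = 3·88 + 44; 88 = 2·44 + 0 → 44
44 does not divide 2135, so a solution does not exist.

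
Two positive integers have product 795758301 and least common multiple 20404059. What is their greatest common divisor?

39

From gcd × lcm = ab: gcd = 795758301 / 20404059 = 39.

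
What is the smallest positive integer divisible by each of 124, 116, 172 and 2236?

124 = 2² · 31; 116 = 2² · 29; 172 = 2² · 43; 2236 = 2² · 13 · 43
lcm takes max exponent of each prime: 2² · 13 · 29 · 31 · 43 = 2010164

2010164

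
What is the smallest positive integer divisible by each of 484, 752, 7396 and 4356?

1514197872

lcm(484, 752) = 484·752/gcd = 363968/4 = 90992
lcm(90992, 7396) = 90992·7396/gcd = 672976832/4 = 168244208
lcm(168244208, 4356) = 168244208·4356/gcd = 732871770048/484 = 1514197872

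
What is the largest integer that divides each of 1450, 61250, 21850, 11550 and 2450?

50

1450 = 2 · 5² · 29; 61250 = 2 · 5⁴ · 7²; 21850 = 2 · 5² · 19 · 23; 11550 = 2 · 3 · 5² · 7 · 11; 2450 = 2 · 5² · 7²
gcd takes min exponent of each prime: 2 · 5² = 50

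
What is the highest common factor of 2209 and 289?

1

Euclid: 2209 = 7·289 + 186; 289 = 1·186 + 103; 186 = 1·103 + 83; 103 = 1·83 + 20; 83 = 4·20 + 3; 20 = 6·3 + 2; 3 = 1·2 + 1; 2 = 2·1 + 0. Last nonzero remainder: 1.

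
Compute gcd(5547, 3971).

5547 = 3 · 43²
3971 = 11 · 19²
Common: 1 = 1

1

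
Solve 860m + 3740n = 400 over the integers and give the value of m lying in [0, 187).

57

Reduce mod 3740: 860m ≡ 400 (mod 3740). With g = gcd(860, 3740) = 20 dividing 400, divide through: 43m ≡ 20 (mod 187).
Since gcd(43, 187) = 1, m ≡ 20·(43)⁻¹ ≡ 57 (mod 187). Smallest non-negative: 57.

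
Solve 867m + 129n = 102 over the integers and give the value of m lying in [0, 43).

33

Euclid: 867 = 6·129 + 93; 129 = 1·93 + 36; 93 = 2·36 + 21; 36 = 1·21 + 15; 21 = 1·15 + 6; 15 = 2·6 + 3; 6 = 2·3 + 0 → gcd = 3; 102 = 3·34.
Back-substitution yields 867·(-18) + 129·(121) = 3, so one solution is m = -18·34 = -612, n = 121·34 = 4114.
Solutions in m differ by 129/3 = 43; the one in [0, 43) is -612 mod 43 = 33.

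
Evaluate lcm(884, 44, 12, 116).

845988

884 = 2² · 13 · 17; 44 = 2² · 11; 12 = 2² · 3; 116 = 2² · 29
lcm takes max exponent of each prime: 2² · 3 · 11 · 13 · 17 · 29 = 845988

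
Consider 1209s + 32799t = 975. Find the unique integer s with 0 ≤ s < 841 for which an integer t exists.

462

Euclid: 32799 = 27·1209 + 156; 1209 = 7·156 + 117; 156 = 1·117 + 39; 117 = 3·39 + 0 → gcd = 39; 975 = 39·25.
Back-substitution yields 1209·(-217) + 32799·(8) = 39, so one solution is s = -217·25 = -5425, t = 8·25 = 200.
Solutions in s differ by 32799/39 = 841; the one in [0, 841) is -5425 mod 841 = 462.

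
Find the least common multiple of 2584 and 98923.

gcd first: 98923 = 38·2584 + 731; 2584 = 3·731 + 391; 731 = 1·391 + 340; 391 = 1·340 + 51; 340 = 6·51 + 34; 51 = 1·34 + 17; 34 = 2·17 + 0 → gcd = 17
lcm = 2584·98923/gcd = 255617032/17 = 15036296

15036296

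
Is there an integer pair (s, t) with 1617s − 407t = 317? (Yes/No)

No

gcd(1617, 407): 1617 = 3·407 + 396; 407 = 1·396 + 11; 396 = 36·11 + 0 → 11
11 does not divide 317, so a solution does not exist.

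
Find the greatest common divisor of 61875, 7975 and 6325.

275

61875 = 3² · 5⁴ · 11; 7975 = 5² · 11 · 29; 6325 = 5² · 11 · 23
gcd takes min exponent of each prime: 5² · 11 = 275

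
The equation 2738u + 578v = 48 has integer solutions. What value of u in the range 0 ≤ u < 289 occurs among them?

167

gcd(2738, 578) = 2 (Euclid: 2738 = 4·578 + 426; 578 = 1·426 + 152; 426 = 2·152 + 122; 152 = 1·122 + 30; 122 = 4·30 + 2; 30 = 15·2 + 0), and 2 | 48.
Extended Euclid: 2738·(19) + 578·(-90) = 2. Scale by 24: u₀ = 456.
General solution u = u₀ + 289t; reducing mod 289 gives u = 167 (and v = -791).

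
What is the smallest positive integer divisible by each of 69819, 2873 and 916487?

69819 = 3 · 17 · 37²; 2873 = 13² · 17; 916487 = 11 · 13² · 17 · 29
lcm takes max exponent of each prime: 3 · 11 · 13² · 17 · 29 · 37² = 3764012109

3764012109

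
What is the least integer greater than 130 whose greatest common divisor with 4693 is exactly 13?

143

4693 = 13·361. Any t with gcd(t, 4693) = 13 is a multiple of 13, say 13s, with s coprime to 361.
Need s > 130/13, so s ≥ 11. First s ≥ 11 with gcd(s, 361) = 1 is s = 11. Thus t = 13·11 = 143.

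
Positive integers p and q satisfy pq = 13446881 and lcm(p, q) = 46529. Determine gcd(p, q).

gcd·lcm = product, so gcd = 13446881/46529 = 289.

289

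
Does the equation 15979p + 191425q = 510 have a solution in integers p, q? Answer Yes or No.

No

By Bézout, 15979p + 191425q = 510 has integer solutions iff gcd(15979, 191425) | 510.
Euclid: 191425 = 11·15979 + 15656; 15979 = 1·15656 + 323; 15656 = 48·323 + 152; 323 = 2·152 + 19; 152 = 8·19 + 0. gcd = 19; 510 mod 19 = 16. No.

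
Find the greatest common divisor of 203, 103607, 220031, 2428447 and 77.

7

gcd(203, 103607): 103607 = 510·203 + 77; 203 = 2·77 + 49; 77 = 1·49 + 28; 49 = 1·28 + 21; 28 = 1·21 + 7; 21 = 3·7 + 0 → 7
gcd(7, 220031): 220031 = 31433·7 + 0 → 7
gcd(7, 2428447): 2428447 = 346921·7 + 0 → 7
gcd(7, 77): 77 = 11·7 + 0 → 7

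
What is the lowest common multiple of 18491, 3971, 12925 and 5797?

4133482300475

lcm(18491, 3971) = 18491·3971/gcd = 73427761/11 = 6675251
lcm(6675251, 12925) = 6675251·12925/gcd = 86277619175/11 = 7843419925
lcm(7843419925, 5797) = 7843419925·5797/gcd = 45468305305225/11 = 4133482300475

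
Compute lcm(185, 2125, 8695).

3695375

185 = 5 · 37; 2125 = 5³ · 17; 8695 = 5 · 37 · 47
lcm takes max exponent of each prime: 5³ · 17 · 37 · 47 = 3695375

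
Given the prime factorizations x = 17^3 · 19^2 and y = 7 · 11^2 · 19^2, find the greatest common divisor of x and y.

min exponent per shared prime: 19^2 = 361

361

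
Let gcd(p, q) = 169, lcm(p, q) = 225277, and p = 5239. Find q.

Using pq = gcd(p,q)·lcm(p,q) = 169·225277 = 38071813, we get q = 38071813/5239 = 7267.

7267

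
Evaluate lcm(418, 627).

1254

418 = 2 · 11 · 19; 627 = 3 · 11 · 19
max exponents: 2 · 3 · 11 · 19 = 1254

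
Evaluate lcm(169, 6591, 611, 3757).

89525553

169 = 13²; 6591 = 3 · 13³; 611 = 13 · 47; 3757 = 13 · 17²
lcm takes max exponent of each prime: 3 · 13³ · 17² · 47 = 89525553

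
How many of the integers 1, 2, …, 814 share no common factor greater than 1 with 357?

437

357 = 3·7·17. Inclusion–exclusion on these primes:
814 − ⌊814/3⌋ − ⌊814/7⌋ − ⌊814/17⌋ + ⌊814/21⌋ + ⌊814/51⌋ + ⌊814/119⌋ − ⌊814/357⌋ = 437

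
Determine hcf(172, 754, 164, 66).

172 = 2² · 43; 754 = 2 · 13 · 29; 164 = 2² · 41; 66 = 2 · 3 · 11
gcd takes min exponent of each prime: 2 = 2

2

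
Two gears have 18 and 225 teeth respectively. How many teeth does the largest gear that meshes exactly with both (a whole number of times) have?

18 = 2 · 3²
225 = 3² · 5²
Common: 3² = 9

9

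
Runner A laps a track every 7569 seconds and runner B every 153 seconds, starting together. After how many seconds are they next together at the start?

7569 = 3² · 29²; 153 = 3² · 17
max exponents: 3² · 17 · 29² = 128673

128673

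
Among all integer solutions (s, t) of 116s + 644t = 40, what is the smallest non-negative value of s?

17

Euclid: 644 = 5·116 + 64; 116 = 1·64 + 52; 64 = 1·52 + 12; 52 = 4·12 + 4; 12 = 3·4 + 0 → gcd = 4; 40 = 4·10.
Back-substitution yields 116·(50) + 644·(-9) = 4, so one solution is s = 50·10 = 500, t = -9·10 = -90.
Solutions in s differ by 644/4 = 161; the one in [0, 161) is 500 mod 161 = 17.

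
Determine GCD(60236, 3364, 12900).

4

60236 = 2² · 11 · 37²; 3364 = 2² · 29²; 12900 = 2² · 3 · 5² · 43
gcd takes min exponent of each prime: 2² = 4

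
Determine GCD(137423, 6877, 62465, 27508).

13

137423 = 11 · 13 · 31²; 6877 = 13 · 23²; 62465 = 5 · 13 · 31²; 27508 = 2² · 13 · 23²
gcd takes min exponent of each prime: 13 = 13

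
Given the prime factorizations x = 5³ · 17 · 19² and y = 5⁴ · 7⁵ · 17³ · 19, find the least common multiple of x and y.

18630485969375

max exponent per prime: 5⁴ · 7⁵ · 17³ · 19² = 18630485969375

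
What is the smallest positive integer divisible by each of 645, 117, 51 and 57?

645 = 3 · 5 · 43; 117 = 3² · 13; 51 = 3 · 17; 57 = 3 · 19
lcm takes max exponent of each prime: 3² · 5 · 13 · 17 · 19 · 43 = 8125065

8125065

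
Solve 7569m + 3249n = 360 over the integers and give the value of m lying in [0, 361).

331

gcd(7569, 3249) = 9 (Euclid: 7569 = 2·3249 + 1071; 3249 = 3·1071 + 36; 1071 = 29·36 + 27; 36 = 1·27 + 9; 27 = 3·9 + 0), and 9 | 360.
Extended Euclid: 7569·(-91) + 3249·(212) = 9. Scale by 40: m₀ = -3640.
General solution m = m₀ + 361t; reducing mod 361 gives m = 331 (and n = -771).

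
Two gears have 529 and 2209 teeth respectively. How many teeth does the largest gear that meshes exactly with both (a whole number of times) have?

Euclid: 2209 = 4·529 + 93; 529 = 5·93 + 64; 93 = 1·64 + 29; 64 = 2·29 + 6; 29 = 4·6 + 5; 6 = 1·5 + 1; 5 = 5·1 + 0. Last nonzero remainder: 1.

1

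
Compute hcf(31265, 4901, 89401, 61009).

169

gcd(31265, 4901): 31265 = 6·4901 + 1859; 4901 = 2·1859 + 1183; 1859 = 1·1183 + 676; 1183 = 1·676 + 507; 676 = 1·507 + 169; 507 = 3·169 + 0 → 169
gcd(169, 89401): 89401 = 529·169 + 0 → 169
gcd(169, 61009): 61009 = 361·169 + 0 → 169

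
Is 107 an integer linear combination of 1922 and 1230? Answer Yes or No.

No

gcd(1922, 1230): 1922 = 1·1230 + 692; 1230 = 1·692 + 538; 692 = 1·538 + 154; 538 = 3·154 + 76; 154 = 2·76 + 2; 76 = 38·2 + 0 → 2
2 does not divide 107, so a solution does not exist.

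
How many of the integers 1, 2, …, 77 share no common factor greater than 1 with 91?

61

91 = 7·13. Inclusion–exclusion on these primes:
77 − ⌊77/7⌋ − ⌊77/13⌋ + ⌊77/91⌋ = 61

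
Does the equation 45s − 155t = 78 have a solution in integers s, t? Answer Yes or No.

gcd(45, 155): 155 = 3·45 + 20; 45 = 2·20 + 5; 20 = 4·5 + 0 → 5
5 does not divide 78, so a solution does not exist.

No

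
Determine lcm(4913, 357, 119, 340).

2063460

4913 = 17³; 357 = 3 · 7 · 17; 119 = 7 · 17; 340 = 2² · 5 · 17
lcm takes max exponent of each prime: 2² · 3 · 5 · 7 · 17³ = 2063460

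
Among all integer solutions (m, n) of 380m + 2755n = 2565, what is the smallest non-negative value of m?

Euclid: 2755 = 7·380 + 95; 380 = 4·95 + 0 → gcd = 95; 2565 = 95·27.
Back-substitution yields 380·(-7) + 2755·(1) = 95, so one solution is m = -7·27 = -189, n = 1·27 = 27.
Solutions in m differ by 2755/95 = 29; the one in [0, 29) is -189 mod 29 = 14.

14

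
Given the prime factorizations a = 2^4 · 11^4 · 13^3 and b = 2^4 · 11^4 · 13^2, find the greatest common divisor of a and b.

39589264

min exponent per shared prime: 2^4 · 11^4 · 13^2 = 39589264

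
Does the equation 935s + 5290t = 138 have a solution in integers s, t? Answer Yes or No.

No

gcd(935, 5290): 5290 = 5·935 + 615; 935 = 1·615 + 320; 615 = 1·320 + 295; 320 = 1·295 + 25; 295 = 11·25 + 20; 25 = 1·20 + 5; 20 = 4·5 + 0 → 5
5 does not divide 138, so a solution does not exist.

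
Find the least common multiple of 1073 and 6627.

1073 = 29 · 37; 6627 = 3 · 47²
max exponents: 3 · 29 · 37 · 47² = 7110771

7110771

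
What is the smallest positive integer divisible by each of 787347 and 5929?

gcd first: 787347 = 132·5929 + 4719; 5929 = 1·4719 + 1210; 4719 = 3·1210 + 1089; 1210 = 1·1089 + 121; 1089 = 9·121 + 0 → gcd = 121
lcm = 787347·5929/gcd = 4668180363/121 = 38580003

38580003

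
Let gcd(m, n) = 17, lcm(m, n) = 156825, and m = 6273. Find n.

m·n = gcd·lcm = 17·156825 = 2666025, so n = 2666025/6273 = 425.

425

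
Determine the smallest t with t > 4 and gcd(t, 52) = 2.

gcd(t, 52) = 2 forces 2 | t; write t = 2s. Then gcd(2s, 2·26) = 2·gcd(s, 26), so need gcd(s, 26) = 1.
2s > 4 gives s ≥ 3. The least s ≥ 3 coprime to 26 is 3, so t = 2·3 = 6.

6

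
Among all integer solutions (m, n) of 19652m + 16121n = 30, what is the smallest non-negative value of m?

Reduce mod 16121: 19652m ≡ 30 (mod 16121). With g = gcd(19652, 16121) = 1 dividing 30, divide through: 19652m ≡ 30 (mod 16121).
Since gcd(19652, 16121) = 1, m ≡ 30·(19652)⁻¹ ≡ 3342 (mod 16121). Smallest non-negative: 3342.

3342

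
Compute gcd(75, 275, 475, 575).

25

gcd(75, 275): 275 = 3·75 + 50; 75 = 1·50 + 25; 50 = 2·25 + 0 → 25
gcd(25, 475): 475 = 19·25 + 0 → 25
gcd(25, 575): 575 = 23·25 + 0 → 25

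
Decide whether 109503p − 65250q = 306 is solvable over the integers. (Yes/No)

gcd(109503, 65250): 109503 = 1·65250 + 44253; 65250 = 1·44253 + 20997; 44253 = 2·20997 + 2259; 20997 = 9·2259 + 666; 2259 = 3·666 + 261; 666 = 2·261 + 144; 261 = 1·144 + 117; 144 = 1·117 + 27; 117 = 4·27 + 9; 27 = 3·9 + 0 → 9
9 divides 306, so a solution exists.

Yes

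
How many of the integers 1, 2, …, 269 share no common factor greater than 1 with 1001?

193

1001 = 7·11·13. Inclusion–exclusion on these primes:
269 − ⌊269/7⌋ − ⌊269/11⌋ − ⌊269/13⌋ + ⌊269/77⌋ + ⌊269/91⌋ + ⌊269/143⌋ − ⌊269/1001⌋ = 193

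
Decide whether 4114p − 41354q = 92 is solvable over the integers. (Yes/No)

By Bézout, 4114p − 41354q = 92 has integer solutions iff gcd(4114, 41354) | 92.
Euclid: 41354 = 10·4114 + 214; 4114 = 19·214 + 48; 214 = 4·48 + 22; 48 = 2·22 + 4; 22 = 5·4 + 2; 4 = 2·2 + 0. gcd = 2; 92 mod 2 = 0. Yes.

Yes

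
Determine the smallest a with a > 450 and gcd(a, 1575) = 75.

600

1575 = 75·21. Any a with gcd(a, 1575) = 75 is a multiple of 75, say 75s, with s coprime to 21.
Need s > 450/75, so s ≥ 7. First s ≥ 7 with gcd(s, 21) = 1 is s = 8. Thus a = 75·8 = 600.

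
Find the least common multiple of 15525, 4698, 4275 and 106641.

608157626850

lcm(15525, 4698) = 15525·4698/gcd = 72936450/27 = 2701350
lcm(2701350, 4275) = 2701350·4275/gcd = 11548271250/225 = 51325650
lcm(51325650, 106641) = 51325650·106641/gcd = 5473418641650/9 = 608157626850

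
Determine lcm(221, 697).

gcd first: 697 = 3·221 + 34; 221 = 6·34 + 17; 34 = 2·17 + 0 → gcd = 17
lcm = 221·697/gcd = 154037/17 = 9061

9061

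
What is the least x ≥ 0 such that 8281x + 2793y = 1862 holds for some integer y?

Euclid: 8281 = 2·2793 + 2695; 2793 = 1·2695 + 98; 2695 = 27·98 + 49; 98 = 2·49 + 0 → gcd = 49; 1862 = 49·38.
Back-substitution yields 8281·(28) + 2793·(-83) = 49, so one solution is x = 28·38 = 1064, y = -83·38 = -3154.
Solutions in x differ by 2793/49 = 57; the one in [0, 57) is 1064 mod 57 = 38.

38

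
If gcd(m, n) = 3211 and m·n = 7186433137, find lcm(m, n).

2238067

gcd·lcm = product, so lcm = 7186433137/3211 = 2238067.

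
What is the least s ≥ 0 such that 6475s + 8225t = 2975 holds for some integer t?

3

Reduce mod 8225: 6475s ≡ 2975 (mod 8225). With g = gcd(6475, 8225) = 175 dividing 2975, divide through: 37s ≡ 17 (mod 47).
Since gcd(37, 47) = 1, s ≡ 17·(37)⁻¹ ≡ 3 (mod 47). Smallest non-negative: 3.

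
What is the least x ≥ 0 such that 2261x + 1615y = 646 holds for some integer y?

1

Reduce mod 1615: 2261x ≡ 646 (mod 1615). With g = gcd(2261, 1615) = 323 dividing 646, divide through: 7x ≡ 2 (mod 5).
Since gcd(7, 5) = 1, x ≡ 2·(7)⁻¹ ≡ 1 (mod 5). Smallest non-negative: 1.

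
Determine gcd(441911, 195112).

Euclid: 441911 = 2·195112 + 51687; 195112 = 3·51687 + 40051; 51687 = 1·40051 + 11636; 40051 = 3·11636 + 5143; 11636 = 2·5143 + 1350; 5143 = 3·1350 + 1093; 1350 = 1·1093 + 257; 1093 = 4·257 + 65; 257 = 3·65 + 62; 65 = 1·62 + 3; 62 = 20·3 + 2; 3 = 1·2 + 1; 2 = 2·1 + 0. Last nonzero remainder: 1.

1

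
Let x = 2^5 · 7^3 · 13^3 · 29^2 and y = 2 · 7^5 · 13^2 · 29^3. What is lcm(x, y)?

max exponent per prime: 2^5 · 7^5 · 13^3 · 29^3 = 28818026010592

28818026010592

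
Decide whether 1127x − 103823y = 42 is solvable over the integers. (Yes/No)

Yes

gcd(1127, 103823): 103823 = 92·1127 + 139; 1127 = 8·139 + 15; 139 = 9·15 + 4; 15 = 3·4 + 3; 4 = 1·3 + 1; 3 = 3·1 + 0 → 1
1 divides 42, so a solution exists.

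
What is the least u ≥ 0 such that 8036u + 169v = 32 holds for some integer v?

133

gcd(8036, 169) = 1 (Euclid: 8036 = 47·169 + 93; 169 = 1·93 + 76; 93 = 1·76 + 17; 76 = 4·17 + 8; 17 = 2·8 + 1; 8 = 8·1 + 0), and 1 | 32.
Extended Euclid: 8036·(20) + 169·(-951) = 1. Scale by 32: u₀ = 640.
General solution u = u₀ + 169t; reducing mod 169 gives u = 133 (and v = -6324).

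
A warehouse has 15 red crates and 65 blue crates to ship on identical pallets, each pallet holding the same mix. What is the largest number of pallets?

15 = 3 · 5
65 = 5 · 13
Common: 5 = 5

5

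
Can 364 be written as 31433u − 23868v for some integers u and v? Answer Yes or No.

No

By Bézout, 31433u − 23868v = 364 has integer solutions iff gcd(31433, 23868) | 364.
Euclid: 31433 = 1·23868 + 7565; 23868 = 3·7565 + 1173; 7565 = 6·1173 + 527; 1173 = 2·527 + 119; 527 = 4·119 + 51; 119 = 2·51 + 17; 51 = 3·17 + 0. gcd = 17; 364 mod 17 = 7. No.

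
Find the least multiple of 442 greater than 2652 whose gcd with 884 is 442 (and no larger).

Multiples of 442 above 2652: 442·7, 442·8, … . Need the cofactor coprime to 884/442 = 2.
Checking s = 7, 8, … the first with gcd(s, 2) = 1 is s = 7, giving 3094.

3094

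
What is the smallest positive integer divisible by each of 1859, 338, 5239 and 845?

576290

1859 = 11 · 13²; 338 = 2 · 13²; 5239 = 13² · 31; 845 = 5 · 13²
lcm takes max exponent of each prime: 2 · 5 · 11 · 13² · 31 = 576290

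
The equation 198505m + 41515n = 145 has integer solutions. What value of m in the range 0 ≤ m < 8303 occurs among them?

Euclid: 198505 = 4·41515 + 32445; 41515 = 1·32445 + 9070; 32445 = 3·9070 + 5235; 9070 = 1·5235 + 3835; 5235 = 1·3835 + 1400; 3835 = 2·1400 + 1035; 1400 = 1·1035 + 365; 1035 = 2·365 + 305; 365 = 1·305 + 60; 305 = 5·60 + 5; 60 = 12·5 + 0 → gcd = 5; 145 = 5·29.
Back-substitution yields 198505·(-682) + 41515·(3261) = 5, so one solution is m = -682·29 = -19778, n = 3261·29 = 94569.
Solutions in m differ by 41515/5 = 8303; the one in [0, 8303) is -19778 mod 8303 = 5131.

5131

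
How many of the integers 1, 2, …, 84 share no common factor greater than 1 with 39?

39 = 3·13. Inclusion–exclusion on these primes:
84 − ⌊84/3⌋ − ⌊84/13⌋ + ⌊84/39⌋ = 52

52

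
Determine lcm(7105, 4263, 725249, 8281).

53316680235

7105 = 5 · 7² · 29; 4263 = 3 · 7² · 29; 725249 = 7² · 19² · 41; 8281 = 7² · 13²
lcm takes max exponent of each prime: 3 · 5 · 7² · 13² · 19² · 29 · 41 = 53316680235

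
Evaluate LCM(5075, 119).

86275

gcd first: 5075 = 42·119 + 77; 119 = 1·77 + 42; 77 = 1·42 + 35; 42 = 1·35 + 7; 35 = 5·7 + 0 → gcd = 7
lcm = 5075·119/gcd = 603925/7 = 86275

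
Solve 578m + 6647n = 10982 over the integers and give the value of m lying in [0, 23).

gcd(578, 6647) = 289 (Euclid: 6647 = 11·578 + 289; 578 = 2·289 + 0), and 289 | 10982.
Extended Euclid: 578·(-11) + 6647·(1) = 289. Scale by 38: m₀ = -418.
General solution m = m₀ + 23t; reducing mod 23 gives m = 19 (and n = 0).

19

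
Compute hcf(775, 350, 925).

gcd(775, 350): 775 = 2·350 + 75; 350 = 4·75 + 50; 75 = 1·50 + 25; 50 = 2·25 + 0 → 25
gcd(25, 925): 925 = 37·25 + 0 → 25

25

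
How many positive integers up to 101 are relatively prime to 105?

Prime factors of 105: 3, 5, 7. Count integers ≤ 101 divisible by none of them.
By inclusion–exclusion: 101 − ⌊101/3⌋ − ⌊101/5⌋ − ⌊101/7⌋ + ⌊101/15⌋ + ⌊101/21⌋ + ⌊101/35⌋ − ⌊101/105⌋ = 46.

46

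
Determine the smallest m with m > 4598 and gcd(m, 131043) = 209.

131043 = 209·627. Any m with gcd(m, 131043) = 209 is a multiple of 209, say 209s, with s coprime to 627.
Need s > 4598/209, so s ≥ 23. First s ≥ 23 with gcd(s, 627) = 1 is s = 23. Thus m = 209·23 = 4807.

4807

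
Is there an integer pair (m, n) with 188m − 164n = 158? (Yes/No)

No

gcd(188, 164): 188 = 1·164 + 24; 164 = 6·24 + 20; 24 = 1·20 + 4; 20 = 5·4 + 0 → 4
4 does not divide 158, so a solution does not exist.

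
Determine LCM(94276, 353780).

gcd first: 353780 = 3·94276 + 70952; 94276 = 1·70952 + 23324; 70952 = 3·23324 + 980; 23324 = 23·980 + 784; 980 = 1·784 + 196; 784 = 4·196 + 0 → gcd = 196
lcm = 94276·353780/gcd = 33352963280/196 = 170168180

170168180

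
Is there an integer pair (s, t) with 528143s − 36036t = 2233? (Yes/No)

Yes

gcd(528143, 36036): 528143 = 14·36036 + 23639; 36036 = 1·23639 + 12397; 23639 = 1·12397 + 11242; 12397 = 1·11242 + 1155; 11242 = 9·1155 + 847; 1155 = 1·847 + 308; 847 = 2·308 + 231; 308 = 1·231 + 77; 231 = 3·77 + 0 → 77
77 divides 2233, so a solution exists.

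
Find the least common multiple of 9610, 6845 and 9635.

25351785430

9610 = 2 · 5 · 31²; 6845 = 5 · 37²; 9635 = 5 · 41 · 47
lcm takes max exponent of each prime: 2 · 5 · 31² · 37² · 41 · 47 = 25351785430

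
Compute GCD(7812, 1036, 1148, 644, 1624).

gcd(7812, 1036): 7812 = 7·1036 + 560; 1036 = 1·560 + 476; 560 = 1·476 + 84; 476 = 5·84 + 56; 84 = 1·56 + 28; 56 = 2·28 + 0 → 28
gcd(28, 1148): 1148 = 41·28 + 0 → 28
gcd(28, 644): 644 = 23·28 + 0 → 28
gcd(28, 1624): 1624 = 58·28 + 0 → 28

28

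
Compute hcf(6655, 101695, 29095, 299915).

gcd(6655, 101695): 101695 = 15·6655 + 1870; 6655 = 3·1870 + 1045; 1870 = 1·1045 + 825; 1045 = 1·825 + 220; 825 = 3·220 + 165; 220 = 1·165 + 55; 165 = 3·55 + 0 → 55
gcd(55, 29095): 29095 = 529·55 + 0 → 55
gcd(55, 299915): 299915 = 5453·55 + 0 → 55

55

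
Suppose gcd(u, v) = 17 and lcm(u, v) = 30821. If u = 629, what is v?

Using uv = gcd(u,v)·lcm(u,v) = 17·30821 = 523957, we get v = 523957/629 = 833.

833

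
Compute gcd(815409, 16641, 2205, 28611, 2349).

815409 = 3² · 7² · 43²; 16641 = 3² · 43²; 2205 = 3² · 5 · 7²; 28611 = 3² · 11 · 17²; 2349 = 3⁴ · 29
gcd takes min exponent of each prime: 3² = 9

9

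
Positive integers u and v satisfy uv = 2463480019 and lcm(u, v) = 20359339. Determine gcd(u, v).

121

From gcd × lcm = uv: gcd = 2463480019 / 20359339 = 121.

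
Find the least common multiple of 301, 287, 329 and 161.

13340621

301 = 7 · 43; 287 = 7 · 41; 329 = 7 · 47; 161 = 7 · 23
lcm takes max exponent of each prime: 7 · 23 · 41 · 43 · 47 = 13340621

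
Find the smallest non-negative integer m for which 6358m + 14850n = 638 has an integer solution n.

Reduce mod 14850: 6358m ≡ 638 (mod 14850). With g = gcd(6358, 14850) = 22 dividing 638, divide through: 289m ≡ 29 (mod 675).
Since gcd(289, 675) = 1, m ≡ 29·(289)⁻¹ ≡ 236 (mod 675). Smallest non-negative: 236.

236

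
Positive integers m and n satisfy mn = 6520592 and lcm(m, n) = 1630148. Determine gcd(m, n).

gcd·lcm = product, so gcd = 6520592/1630148 = 4.

4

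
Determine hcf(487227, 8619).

Euclid: 487227 = 56·8619 + 4563; 8619 = 1·4563 + 4056; 4563 = 1·4056 + 507; 4056 = 8·507 + 0. Last nonzero remainder: 507.

507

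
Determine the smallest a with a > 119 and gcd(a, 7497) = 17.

136

gcd(a, 7497) = 17 forces 17 | a; write a = 17s. Then gcd(17s, 17·441) = 17·gcd(s, 441), so need gcd(s, 441) = 1.
17s > 119 gives s ≥ 8. The least s ≥ 8 coprime to 441 is 8, so a = 17·8 = 136.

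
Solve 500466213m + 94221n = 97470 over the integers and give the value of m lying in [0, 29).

21

Euclid: 500466213 = 5311·94221 + 58482; 94221 = 1·58482 + 35739; 58482 = 1·35739 + 22743; 35739 = 1·22743 + 12996; 22743 = 1·12996 + 9747; 12996 = 1·9747 + 3249; 9747 = 3·3249 + 0 → gcd = 3249; 97470 = 3249·30.
Back-substitution yields 500466213·(-8) + 94221·(42493) = 3249, so one solution is m = -8·30 = -240, n = 42493·30 = 1274790.
Solutions in m differ by 94221/3249 = 29; the one in [0, 29) is -240 mod 29 = 21.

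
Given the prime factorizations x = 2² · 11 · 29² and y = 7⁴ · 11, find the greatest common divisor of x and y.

min exponent per shared prime: 11 = 11

11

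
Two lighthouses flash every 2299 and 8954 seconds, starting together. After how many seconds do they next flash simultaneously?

2299 = 11² · 19; 8954 = 2 · 11² · 37
max exponents: 2 · 11² · 19 · 37 = 170126

170126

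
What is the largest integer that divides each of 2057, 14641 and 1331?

gcd(2057, 14641): 14641 = 7·2057 + 242; 2057 = 8·242 + 121; 242 = 2·121 + 0 → 121
gcd(121, 1331): 1331 = 11·121 + 0 → 121

121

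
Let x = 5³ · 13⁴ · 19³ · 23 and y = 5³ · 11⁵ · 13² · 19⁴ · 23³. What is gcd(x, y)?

3332616625

min exponent per shared prime: 5³ · 13² · 19³ · 23 = 3332616625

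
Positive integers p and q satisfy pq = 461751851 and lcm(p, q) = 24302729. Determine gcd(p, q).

19

From gcd × lcm = pq: gcd = 461751851 / 24302729 = 19.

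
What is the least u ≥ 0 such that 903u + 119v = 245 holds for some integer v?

Euclid: 903 = 7·119 + 70; 119 = 1·70 + 49; 70 = 1·49 + 21; 49 = 2·21 + 7; 21 = 3·7 + 0 → gcd = 7; 245 = 7·35.
Back-substitution yields 903·(-5) + 119·(38) = 7, so one solution is u = -5·35 = -175, v = 38·35 = 1330.
Solutions in u differ by 119/7 = 17; the one in [0, 17) is -175 mod 17 = 12.

12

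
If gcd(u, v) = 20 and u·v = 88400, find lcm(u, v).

4420

Since gcd(u,v)·lcm(u,v) = uv, lcm = 88400/20 = 4420.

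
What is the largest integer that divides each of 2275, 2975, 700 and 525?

175

gcd(2275, 2975): 2975 = 1·2275 + 700; 2275 = 3·700 + 175; 700 = 4·175 + 0 → 175
gcd(175, 700): 700 = 4·175 + 0 → 175
gcd(175, 525): 525 = 3·175 + 0 → 175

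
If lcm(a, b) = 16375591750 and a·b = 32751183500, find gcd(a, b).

From gcd × lcm = ab: gcd = 32751183500 / 16375591750 = 2.

2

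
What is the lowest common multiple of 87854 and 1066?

gcd first: 87854 = 82·1066 + 442; 1066 = 2·442 + 182; 442 = 2·182 + 78; 182 = 2·78 + 26; 78 = 3·26 + 0 → gcd = 26
lcm = 87854·1066/gcd = 93652364/26 = 3602014

3602014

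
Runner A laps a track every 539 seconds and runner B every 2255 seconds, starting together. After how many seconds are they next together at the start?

110495

gcd first: 2255 = 4·539 + 99; 539 = 5·99 + 44; 99 = 2·44 + 11; 44 = 4·11 + 0 → gcd = 11
lcm = 539·2255/gcd = 1215445/11 = 110495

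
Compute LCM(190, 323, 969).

9690

190 = 2 · 5 · 19; 323 = 17 · 19; 969 = 3 · 17 · 19
lcm takes max exponent of each prime: 2 · 3 · 5 · 17 · 19 = 9690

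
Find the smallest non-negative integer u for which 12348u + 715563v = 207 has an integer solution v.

53024

Reduce mod 715563: 12348u ≡ 207 (mod 715563). With g = gcd(12348, 715563) = 9 dividing 207, divide through: 1372u ≡ 23 (mod 79507).
Since gcd(1372, 79507) = 1, u ≡ 23·(1372)⁻¹ ≡ 53024 (mod 79507). Smallest non-negative: 53024.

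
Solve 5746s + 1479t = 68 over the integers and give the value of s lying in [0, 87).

Euclid: 5746 = 3·1479 + 1309; 1479 = 1·1309 + 170; 1309 = 7·170 + 119; 170 = 1·119 + 51; 119 = 2·51 + 17; 51 = 3·17 + 0 → gcd = 17; 68 = 17·4.
Back-substitution yields 5746·(26) + 1479·(-101) = 17, so one solution is s = 26·4 = 104, t = -101·4 = -404.
Solutions in s differ by 1479/17 = 87; the one in [0, 87) is 104 mod 87 = 17.

17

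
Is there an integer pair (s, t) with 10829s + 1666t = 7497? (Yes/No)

Yes

By Bézout, 10829s + 1666t = 7497 has integer solutions iff gcd(10829, 1666) | 7497.
Euclid: 10829 = 6·1666 + 833; 1666 = 2·833 + 0. gcd = 833; 7497 mod 833 = 0. Yes.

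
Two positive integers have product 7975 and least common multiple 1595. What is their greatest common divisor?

From gcd × lcm = mn: gcd = 7975 / 1595 = 5.

5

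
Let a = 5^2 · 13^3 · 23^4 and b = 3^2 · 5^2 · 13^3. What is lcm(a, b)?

max exponent per prime: 3^2 · 5^2 · 13^3 · 23^4 = 138332402325

138332402325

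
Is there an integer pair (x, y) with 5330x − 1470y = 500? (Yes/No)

By Bézout, 5330x − 1470y = 500 has integer solutions iff gcd(5330, 1470) | 500.
Euclid: 5330 = 3·1470 + 920; 1470 = 1·920 + 550; 920 = 1·550 + 370; 550 = 1·370 + 180; 370 = 2·180 + 10; 180 = 18·10 + 0. gcd = 10; 500 mod 10 = 0. Yes.

Yes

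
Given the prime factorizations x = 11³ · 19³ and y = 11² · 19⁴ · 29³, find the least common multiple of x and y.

4230448894639

max exponent per prime: 11³ · 19⁴ · 29³ = 4230448894639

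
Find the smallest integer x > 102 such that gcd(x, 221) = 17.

119

gcd(x, 221) = 17 forces 17 | x; write x = 17s. Then gcd(17s, 17·13) = 17·gcd(s, 13), so need gcd(s, 13) = 1.
17s > 102 gives s ≥ 7. The least s ≥ 7 coprime to 13 is 7, so x = 17·7 = 119.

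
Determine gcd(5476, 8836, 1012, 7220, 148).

gcd(5476, 8836): 8836 = 1·5476 + 3360; 5476 = 1·3360 + 2116; 3360 = 1·2116 + 1244; 2116 = 1·1244 + 872; 1244 = 1·872 + 372; 872 = 2·372 + 128; 372 = 2·128 + 116; 128 = 1·116 + 12; 116 = 9·12 + 8; 12 = 1·8 + 4; 8 = 2·4 + 0 → 4
gcd(4, 1012): 1012 = 253·4 + 0 → 4
gcd(4, 7220): 7220 = 1805·4 + 0 → 4
gcd(4, 148): 148 = 37·4 + 0 → 4

4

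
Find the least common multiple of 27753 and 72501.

60973341

gcd first: 72501 = 2·27753 + 16995; 27753 = 1·16995 + 10758; 16995 = 1·10758 + 6237; 10758 = 1·6237 + 4521; 6237 = 1·4521 + 1716; 4521 = 2·1716 + 1089; 1716 = 1·1089 + 627; 1089 = 1·627 + 462; 627 = 1·462 + 165; 462 = 2·165 + 132; 165 = 1·132 + 33; 132 = 4·33 + 0 → gcd = 33
lcm = 27753·72501/gcd = 2012120253/33 = 60973341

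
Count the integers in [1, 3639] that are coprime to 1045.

1045 = 5·11·19. Inclusion–exclusion on these primes:
3639 − ⌊3639/5⌋ − ⌊3639/11⌋ − ⌊3639/19⌋ + ⌊3639/55⌋ + ⌊3639/95⌋ + ⌊3639/209⌋ − ⌊3639/1045⌋ = 2509

2509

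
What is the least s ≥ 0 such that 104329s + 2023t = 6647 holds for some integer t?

Euclid: 104329 = 51·2023 + 1156; 2023 = 1·1156 + 867; 1156 = 1·867 + 289; 867 = 3·289 + 0 → gcd = 289; 6647 = 289·23.
Back-substitution yields 104329·(2) + 2023·(-103) = 289, so one solution is s = 2·23 = 46, t = -103·23 = -2369.
Solutions in s differ by 2023/289 = 7; the one in [0, 7) is 46 mod 7 = 4.

4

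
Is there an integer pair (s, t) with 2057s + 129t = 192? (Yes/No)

gcd(2057, 129): 2057 = 15·129 + 122; 129 = 1·122 + 7; 122 = 17·7 + 3; 7 = 2·3 + 1; 3 = 3·1 + 0 → 1
1 divides 192, so a solution exists.

Yes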